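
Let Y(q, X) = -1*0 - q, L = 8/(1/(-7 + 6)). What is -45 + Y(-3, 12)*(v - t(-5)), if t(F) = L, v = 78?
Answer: 213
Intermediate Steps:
L = -8 (L = 8/(1/(-1)) = 8/(-1) = 8*(-1) = -8)
t(F) = -8
Y(q, X) = -q (Y(q, X) = 0 - q = -q)
-45 + Y(-3, 12)*(v - t(-5)) = -45 + (-1*(-3))*(78 - 1*(-8)) = -45 + 3*(78 + 8) = -45 + 3*86 = -45 + 258 = 213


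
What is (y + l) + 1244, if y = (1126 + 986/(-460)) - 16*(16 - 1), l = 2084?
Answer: 968727/230 ≈ 4211.9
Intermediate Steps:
y = 203287/230 (y = (1126 + 986*(-1/460)) - 16*15 = (1126 - 493/230) - 240 = 258487/230 - 240 = 203287/230 ≈ 883.86)
(y + l) + 1244 = (203287/230 + 2084) + 1244 = 682607/230 + 1244 = 968727/230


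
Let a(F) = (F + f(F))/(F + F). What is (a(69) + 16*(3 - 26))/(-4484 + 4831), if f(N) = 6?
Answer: -16903/15962 ≈ -1.0590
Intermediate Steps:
a(F) = (6 + F)/(2*F) (a(F) = (F + 6)/(F + F) = (6 + F)/((2*F)) = (6 + F)*(1/(2*F)) = (6 + F)/(2*F))
(a(69) + 16*(3 - 26))/(-4484 + 4831) = ((½)*(6 + 69)/69 + 16*(3 - 26))/(-4484 + 4831) = ((½)*(1/69)*75 + 16*(-23))/347 = (25/46 - 368)*(1/347) = -16903/46*1/347 = -16903/15962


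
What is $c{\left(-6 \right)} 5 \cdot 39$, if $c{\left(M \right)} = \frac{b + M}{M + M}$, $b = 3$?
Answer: $\frac{195}{4} \approx 48.75$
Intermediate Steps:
$c{\left(M \right)} = \frac{3 + M}{2 M}$ ($c{\left(M \right)} = \frac{3 + M}{M + M} = \frac{3 + M}{2 M}$)
$c{\left(-6 \right)} 5 \cdot 39 = \frac{3 - 6}{2 \left(-6\right)} 5 \cdot 39 = \frac{1}{2} \left(- \frac{1}{6}\right) \left(-3\right) 5 \cdot 39 = \frac{1}{4} \cdot 5 \cdot 39 = \frac{5}{4} \cdot 39 = \frac{195}{4}$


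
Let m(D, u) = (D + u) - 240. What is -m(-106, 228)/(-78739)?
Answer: -118/78739 ≈ -0.0014986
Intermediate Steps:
m(D, u) = -240 + D + u
-m(-106, 228)/(-78739) = -(-240 - 106 + 228)/(-78739) = -(-118)*(-1)/78739 = -1*118/78739 = -118/78739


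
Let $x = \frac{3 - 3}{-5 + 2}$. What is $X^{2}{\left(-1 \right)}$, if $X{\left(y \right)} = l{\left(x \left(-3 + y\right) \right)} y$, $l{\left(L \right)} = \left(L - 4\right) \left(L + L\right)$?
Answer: $0$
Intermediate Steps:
$x = 0$ ($x = \frac{0}{-3} = 0 \left(- \frac{1}{3}\right) = 0$)
$l{\left(L \right)} = 2 L \left(-4 + L\right)$ ($l{\left(L \right)} = \left(-4 + L\right) 2 L = 2 L \left(-4 + L\right)$)
$X{\left(y \right)} = 0$ ($X{\left(y \right)} = 2 \cdot 0 \left(-3 + y\right) \left(-4 + 0 \left(-3 + y\right)\right) y = 2 \cdot 0 \left(-4 + 0\right) y = 2 \cdot 0 \left(-4\right) y = 0 y = 0$)
$X^{2}{\left(-1 \right)} = 0^{2} = 0$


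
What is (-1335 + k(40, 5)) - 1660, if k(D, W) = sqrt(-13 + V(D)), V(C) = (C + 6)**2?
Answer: -2995 + sqrt(2103) ≈ -2949.1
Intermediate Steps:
V(C) = (6 + C)**2
k(D, W) = sqrt(-13 + (6 + D)**2)
(-1335 + k(40, 5)) - 1660 = (-1335 + sqrt(-13 + (6 + 40)**2)) - 1660 = (-1335 + sqrt(-13 + 46**2)) - 1660 = (-1335 + sqrt(-13 + 2116)) - 1660 = (-1335 + sqrt(2103)) - 1660 = -2995 + sqrt(2103)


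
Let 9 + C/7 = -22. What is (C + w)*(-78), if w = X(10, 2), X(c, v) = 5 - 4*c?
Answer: 19656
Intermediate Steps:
w = -35 (w = 5 - 4*10 = 5 - 40 = -35)
C = -217 (C = -63 + 7*(-22) = -63 - 154 = -217)
(C + w)*(-78) = (-217 - 35)*(-78) = -252*(-78) = 19656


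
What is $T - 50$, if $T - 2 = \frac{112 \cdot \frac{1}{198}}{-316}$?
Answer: $- \frac{375422}{7821} \approx -48.002$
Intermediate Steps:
$T = \frac{15628}{7821}$ ($T = 2 + \frac{112 \cdot \frac{1}{198}}{-316} = 2 + 112 \cdot \frac{1}{198} \left(- \frac{1}{316}\right) = 2 + \frac{56}{99} \left(- \frac{1}{316}\right) = 2 - \frac{14}{7821} = \frac{15628}{7821} \approx 1.9982$)
$T - 50 = \frac{15628}{7821} - 50 = - \frac{375422}{7821}$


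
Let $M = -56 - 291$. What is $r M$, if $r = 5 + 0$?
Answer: $-1735$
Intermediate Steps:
$M = -347$ ($M = -56 - 291 = -347$)
$r = 5$
$r M = 5 \left(-347\right) = -1735$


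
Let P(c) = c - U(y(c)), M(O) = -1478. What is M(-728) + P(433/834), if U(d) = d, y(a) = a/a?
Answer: -1233053/834 ≈ -1478.5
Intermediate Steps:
y(a) = 1
P(c) = -1 + c (P(c) = c - 1*1 = c - 1 = -1 + c)
M(-728) + P(433/834) = -1478 + (-1 + 433/834) = -1478 - 401/834 = -1233053/834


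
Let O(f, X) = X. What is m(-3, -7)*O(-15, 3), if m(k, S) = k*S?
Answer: 63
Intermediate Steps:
m(k, S) = S*k
m(-3, -7)*O(-15, 3) = -7*(-3)*3 = 21*3 = 63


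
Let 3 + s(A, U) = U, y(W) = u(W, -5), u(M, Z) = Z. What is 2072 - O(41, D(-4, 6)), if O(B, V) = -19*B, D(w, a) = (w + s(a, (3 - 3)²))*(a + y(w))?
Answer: 2851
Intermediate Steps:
y(W) = -5
s(A, U) = -3 + U
D(w, a) = (-5 + a)*(-3 + w) (D(w, a) = (w + (-3 + (3 - 3)²))*(a - 5) = (w + (-3 + 0²))*(-5 + a) = (w + (-3 + 0))*(-5 + a) = (w - 3)*(-5 + a) = (-3 + w)*(-5 + a) = (-5 + a)*(-3 + w))
2072 - O(41, D(-4, 6)) = 2072 - (-19)*41 = 2072 - 1*(-779) = 2072 + 779 = 2851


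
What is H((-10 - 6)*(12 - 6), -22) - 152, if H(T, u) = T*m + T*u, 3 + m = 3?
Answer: 1960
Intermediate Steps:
m = 0 (m = -3 + 3 = 0)
H(T, u) = T*u (H(T, u) = T*0 + T*u = 0 + T*u = T*u)
H((-10 - 6)*(12 - 6), -22) - 152 = ((-10 - 6)*(12 - 6))*(-22) - 152 = -16*6*(-22) - 152 = -96*(-22) - 152 = 2112 - 152 = 1960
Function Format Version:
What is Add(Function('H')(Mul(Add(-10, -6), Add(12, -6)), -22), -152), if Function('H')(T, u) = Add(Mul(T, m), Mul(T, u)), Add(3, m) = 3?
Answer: 1960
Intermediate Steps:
m = 0 (m = Add(-3, 3) = 0)
Function('H')(T, u) = Mul(T, u) (Function('H')(T, u) = Add(Mul(T, 0), Mul(T, u)) = Add(0, Mul(T, u)) = Mul(T, u))
Add(Function('H')(Mul(Add(-10, -6), Add(12, -6)), -22), -152) = Add(Mul(Mul(Add(-10, -6), Add(12, -6)), -22), -152) = Add(Mul(Mul(-16, 6), -22), -152) = Add(Mul(-96, -22), -152) = Add(2112, -152) = 1960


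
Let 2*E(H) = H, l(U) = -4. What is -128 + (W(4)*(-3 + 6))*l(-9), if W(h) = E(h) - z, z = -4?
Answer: -200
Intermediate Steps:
E(H) = H/2
W(h) = 4 + h/2 (W(h) = h/2 - 1*(-4) = h/2 + 4 = 4 + h/2)
-128 + (W(4)*(-3 + 6))*l(-9) = -128 + ((4 + (½)*4)*(-3 + 6))*(-4) = -128 + ((4 + 2)*3)*(-4) = -128 + (6*3)*(-4) = -128 + 18*(-4) = -128 - 72 = -200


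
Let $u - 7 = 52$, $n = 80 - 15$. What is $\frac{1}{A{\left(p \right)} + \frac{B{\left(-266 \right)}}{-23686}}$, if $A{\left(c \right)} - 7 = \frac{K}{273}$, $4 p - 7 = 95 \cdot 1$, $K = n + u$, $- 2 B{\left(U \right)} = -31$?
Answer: $\frac{994812}{7414889} \approx 0.13416$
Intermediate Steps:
$B{\left(U \right)} = \frac{31}{2}$ ($B{\left(U \right)} = \left(- \frac{1}{2}\right) \left(-31\right) = \frac{31}{2}$)
$n = 65$
$u = 59$ ($u = 7 + 52 = 59$)
$K = 124$ ($K = 65 + 59 = 124$)
$p = \frac{51}{2}$ ($p = \frac{7}{4} + \frac{95 \cdot 1}{4} = \frac{7}{4} + \frac{1}{4} \cdot 95 = \frac{7}{4} + \frac{95}{4} = \frac{51}{2} \approx 25.5$)
$A{\left(c \right)} = \frac{2035}{273}$ ($A{\left(c \right)} = 7 + \frac{124}{273} = \frac{2035}{273}$)
$\frac{1}{A{\left(p \right)} + \frac{B{\left(-266 \right)}}{-23686}} = \frac{1}{\frac{2035}{273} + \frac{31}{2 \left(-23686\right)}} = \frac{1}{\frac{2035}{273} + \frac{31}{2} \left(- \frac{1}{23686}\right)} = \frac{1}{\frac{2035}{273} - \frac{31}{47372}} = \frac{1}{\frac{7414889}{994812}} = \frac{994812}{7414889}$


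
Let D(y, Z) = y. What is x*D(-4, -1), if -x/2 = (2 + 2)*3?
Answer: 96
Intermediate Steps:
x = -24 (x = -2*(2 + 2)*3 = -8*3 = -2*12 = -24)
x*D(-4, -1) = -24*(-4) = 96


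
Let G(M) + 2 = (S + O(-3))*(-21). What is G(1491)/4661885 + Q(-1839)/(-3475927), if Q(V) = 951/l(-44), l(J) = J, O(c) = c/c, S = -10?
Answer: 33033379991/712992365465380 ≈ 4.6331e-5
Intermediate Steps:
O(c) = 1
G(M) = 187 (G(M) = -2 + (-10 + 1)*(-21) = -2 - 9*(-21) = -2 + 189 = 187)
Q(V) = -951/44 (Q(V) = 951/(-44) = 951*(-1/44) = -951/44)
G(1491)/4661885 + Q(-1839)/(-3475927) = 187/4661885 - 951/44/(-3475927) = 187*(1/4661885) - 951/44*(-1/3475927) = 187/4661885 + 951/152940788 = 33033379991/712992365465380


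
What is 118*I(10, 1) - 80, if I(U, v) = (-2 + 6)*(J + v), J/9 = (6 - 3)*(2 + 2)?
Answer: 51368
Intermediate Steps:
J = 108 (J = 9*((6 - 3)*(2 + 2)) = 9*(3*4) = 9*12 = 108)
I(U, v) = 432 + 4*v (I(U, v) = (-2 + 6)*(108 + v) = 4*(108 + v) = 432 + 4*v)
118*I(10, 1) - 80 = 118*(432 + 4*1) - 80 = 118*(432 + 4) - 80 = 118*436 - 80 = 51448 - 80 = 51368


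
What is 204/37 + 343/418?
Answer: 97963/15466 ≈ 6.3341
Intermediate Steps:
204/37 + 343/418 = 97963/15466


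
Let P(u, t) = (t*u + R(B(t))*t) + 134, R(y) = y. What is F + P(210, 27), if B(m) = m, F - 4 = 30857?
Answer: 37394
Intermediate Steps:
F = 30861 (F = 4 + 30857 = 30861)
P(u, t) = 134 + t**2 + t*u (P(u, t) = (t*u + t*t) + 134 = (t*u + t**2) + 134 = (t**2 + t*u) + 134 = 134 + t**2 + t*u)
F + P(210, 27) = 30861 + (134 + 27**2 + 27*210) = 30861 + (134 + 729 + 5670) = 30861 + 6533 = 37394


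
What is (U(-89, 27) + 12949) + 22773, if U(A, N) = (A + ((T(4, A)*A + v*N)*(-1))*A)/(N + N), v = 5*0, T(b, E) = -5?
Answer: 328084/9 ≈ 36454.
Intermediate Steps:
v = 0
U(A, N) = (A + 5*A**2)/(2*N) (U(A, N) = (A + ((-5*A + 0*N)*(-1))*A)/(N + N) = (A + ((-5*A + 0)*(-1))*A)/((2*N)) = (A + (-5*A*(-1))*A)*(1/(2*N)) = (A + (5*A)*A)*(1/(2*N)) = (A + 5*A**2)*(1/(2*N)) = (A + 5*A**2)/(2*N))
(U(-89, 27) + 12949) + 22773 = ((1/2)*(-89)*(1 + 5*(-89))/27 + 12949) + 22773 = ((1/2)*(-89)*(1/27)*(1 - 445) + 12949) + 22773 = ((1/2)*(-89)*(1/27)*(-444) + 12949) + 22773 = (6586/9 + 12949) + 22773 = 123127/9 + 22773 = 328084/9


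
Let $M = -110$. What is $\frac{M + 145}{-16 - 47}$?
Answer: $- \frac{5}{9} \approx -0.55556$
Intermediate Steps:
$\frac{M + 145}{-16 - 47} = \frac{-110 + 145}{-16 - 47} = \frac{35}{-63} = 35 \left(- \frac{1}{63}\right) = - \frac{5}{9}$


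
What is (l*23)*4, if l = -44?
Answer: -4048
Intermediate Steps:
(l*23)*4 = -44*23*4 = -1012*4 = -4048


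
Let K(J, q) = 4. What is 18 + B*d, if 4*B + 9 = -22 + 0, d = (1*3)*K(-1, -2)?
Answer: -75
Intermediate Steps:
d = 12 (d = (1*3)*4 = 3*4 = 12)
B = -31/4 (B = -9/4 + (-22 + 0)/4 = -9/4 + (¼)*(-22) = -9/4 - 11/2 = -31/4 ≈ -7.7500)
18 + B*d = 18 - 31/4*12 = 18 - 93 = -75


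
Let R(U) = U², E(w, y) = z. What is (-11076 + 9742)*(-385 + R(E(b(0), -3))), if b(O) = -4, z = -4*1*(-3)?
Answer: 321494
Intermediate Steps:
z = 12 (z = -4*(-3) = 12)
E(w, y) = 12
(-11076 + 9742)*(-385 + R(E(b(0), -3))) = (-11076 + 9742)*(-385 + 12²) = -1334*(-385 + 144) = -1334*(-241) = 321494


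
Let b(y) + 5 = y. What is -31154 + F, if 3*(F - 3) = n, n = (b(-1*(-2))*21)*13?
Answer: -31424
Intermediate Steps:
b(y) = -5 + y
n = -819 (n = ((-5 - 1*(-2))*21)*13 = ((-5 + 2)*21)*13 = -3*21*13 = -63*13 = -819)
F = -270 (F = 3 + (⅓)*(-819) = 3 - 273 = -270)
-31154 + F = -31154 - 270 = -31424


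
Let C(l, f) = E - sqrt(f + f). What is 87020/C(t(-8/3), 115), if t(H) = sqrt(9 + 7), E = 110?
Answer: 957220/1187 + 8702*sqrt(230)/1187 ≈ 917.60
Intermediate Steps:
t(H) = 4 (t(H) = sqrt(16) = 4)
C(l, f) = 110 - sqrt(2)*sqrt(f) (C(l, f) = 110 - sqrt(f + f) = 110 - sqrt(2*f) = 110 - sqrt(2)*sqrt(f))
87020/C(t(-8/3), 115) = 87020/(110 - sqrt(2)*sqrt(115)) = 87020/(110 - sqrt(230))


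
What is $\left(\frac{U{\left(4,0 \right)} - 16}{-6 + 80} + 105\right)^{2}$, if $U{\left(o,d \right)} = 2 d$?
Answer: $\frac{15031129}{1369} \approx 10980.0$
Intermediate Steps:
$\left(\frac{U{\left(4,0 \right)} - 16}{-6 + 80} + 105\right)^{2} = \left(\frac{2 \cdot 0 - 16}{-6 + 80} + 105\right)^{2} = \left(\frac{0 - 16}{74} + 105\right)^{2} = \left(\left(-16\right) \frac{1}{74} + 105\right)^{2} = \left(- \frac{8}{37} + 105\right)^{2} = \left(\frac{3877}{37}\right)^{2} = \frac{15031129}{1369}$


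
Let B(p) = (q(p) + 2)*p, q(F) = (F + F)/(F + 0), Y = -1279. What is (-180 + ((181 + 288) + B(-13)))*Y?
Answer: -303123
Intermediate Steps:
q(F) = 2 (q(F) = (2*F)/F = 2)
B(p) = 4*p (B(p) = (2 + 2)*p = 4*p)
(-180 + ((181 + 288) + B(-13)))*Y = (-180 + ((181 + 288) + 4*(-13)))*(-1279) = (-180 + (469 - 52))*(-1279) = (-180 + 417)*(-1279) = 237*(-1279) = -303123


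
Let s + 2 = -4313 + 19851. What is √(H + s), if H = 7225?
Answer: 9*√281 ≈ 150.87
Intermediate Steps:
s = 15536 (s = -2 + (-4313 + 19851) = -2 + 15538 = 15536)
√(H + s) = √(7225 + 15536) = √22761 = 9*√281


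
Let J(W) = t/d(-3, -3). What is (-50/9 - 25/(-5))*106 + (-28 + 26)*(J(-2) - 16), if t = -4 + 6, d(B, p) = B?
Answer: -230/9 ≈ -25.556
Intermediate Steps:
t = 2
J(W) = -2/3 (J(W) = 2/(-3) = 2*(-1/3) = -2/3)
(-50/9 - 25/(-5))*106 + (-28 + 26)*(J(-2) - 16) = (-50/9 - 25/(-5))*106 + (-28 + 26)*(-2/3 - 16) = (-50*1/9 - 25*(-1/5))*106 - 2*(-50/3) = (-50/9 + 5)*106 + 100/3 = -5/9*106 + 100/3 = -530/9 + 100/3 = -230/9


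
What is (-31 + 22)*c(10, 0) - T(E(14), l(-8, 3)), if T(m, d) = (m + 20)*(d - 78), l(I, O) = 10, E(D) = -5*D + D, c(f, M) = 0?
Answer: -2448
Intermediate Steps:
E(D) = -4*D
T(m, d) = (-78 + d)*(20 + m) (T(m, d) = (20 + m)*(-78 + d) = (-78 + d)*(20 + m))
(-31 + 22)*c(10, 0) - T(E(14), l(-8, 3)) = (-31 + 22)*0 - (-1560 - (-312)*14 + 20*10 + 10*(-4*14)) = -9*0 - (-1560 - 78*(-56) + 200 + 10*(-56)) = 0 - (-1560 + 4368 + 200 - 560) = 0 - 1*2448 = 0 - 2448 = -2448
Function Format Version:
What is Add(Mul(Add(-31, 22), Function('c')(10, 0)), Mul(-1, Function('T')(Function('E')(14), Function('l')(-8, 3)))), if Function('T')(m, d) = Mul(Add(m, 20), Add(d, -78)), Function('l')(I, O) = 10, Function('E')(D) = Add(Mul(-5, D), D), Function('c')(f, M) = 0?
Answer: -2448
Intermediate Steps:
Function('E')(D) = Mul(-4, D)
Function('T')(m, d) = Mul(Add(-78, d), Add(20, m)) (Function('T')(m, d) = Mul(Add(20, m), Add(-78, d)) = Mul(Add(-78, d), Add(20, m)))
Add(Mul(Add(-31, 22), Function('c')(10, 0)), Mul(-1, Function('T')(Function('E')(14), Function('l')(-8, 3)))) = Add(Mul(Add(-31, 22), 0), Mul(-1, Add(-1560, Mul(-78, Mul(-4, 14)), Mul(20, 10), Mul(10, Mul(-4, 14))))) = Add(Mul(-9, 0), Mul(-1, Add(-1560, Mul(-78, -56), 200, Mul(10, -56)))) = Add(0, Mul(-1, Add(-1560, 4368, 200, -560))) = Add(0, Mul(-1, 2448)) = Add(0, -2448) = -2448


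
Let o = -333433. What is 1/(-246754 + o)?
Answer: -1/580187 ≈ -1.7236e-6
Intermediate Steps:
1/(-246754 + o) = 1/(-246754 - 333433) = 1/(-580187) = -1/580187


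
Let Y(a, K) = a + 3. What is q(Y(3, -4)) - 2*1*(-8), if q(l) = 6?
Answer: 22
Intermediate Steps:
Y(a, K) = 3 + a
q(Y(3, -4)) - 2*1*(-8) = 6 - 2*1*(-8) = 6 - 2*(-8) = 6 + 16 = 22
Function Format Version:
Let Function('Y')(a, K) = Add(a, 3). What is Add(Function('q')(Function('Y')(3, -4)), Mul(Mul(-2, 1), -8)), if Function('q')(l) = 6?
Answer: 22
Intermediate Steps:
Function('Y')(a, K) = Add(3, a)
Add(Function('q')(Function('Y')(3, -4)), Mul(Mul(-2, 1), -8)) = Add(6, Mul(Mul(-2, 1), -8)) = Add(6, Mul(-2, -8)) = Add(6, 16) = 22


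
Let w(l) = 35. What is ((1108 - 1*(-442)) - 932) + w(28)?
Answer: 653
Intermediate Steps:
((1108 - 1*(-442)) - 932) + w(28) = ((1108 - 1*(-442)) - 932) + 35 = ((1108 + 442) - 932) + 35 = (1550 - 932) + 35 = 618 + 35 = 653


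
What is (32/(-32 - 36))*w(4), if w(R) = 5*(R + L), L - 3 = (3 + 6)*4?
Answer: -1720/17 ≈ -101.18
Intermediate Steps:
L = 39 (L = 3 + (3 + 6)*4 = 3 + 9*4 = 3 + 36 = 39)
w(R) = 195 + 5*R (w(R) = 5*(R + 39) = 5*(39 + R) = 195 + 5*R)
(32/(-32 - 36))*w(4) = (32/(-32 - 36))*(195 + 5*4) = (32/(-68))*(195 + 20) = -1/68*32*215 = -8/17*215 = -1720/17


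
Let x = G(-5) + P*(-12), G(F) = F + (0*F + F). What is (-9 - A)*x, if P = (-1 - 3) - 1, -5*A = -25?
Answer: -700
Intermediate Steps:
A = 5 (A = -⅕*(-25) = 5)
G(F) = 2*F (G(F) = F + (0 + F) = F + F = 2*F)
P = -5 (P = -4 - 1 = -5)
x = 50 (x = 2*(-5) - 5*(-12) = -10 + 60 = 50)
(-9 - A)*x = (-9 - 1*5)*50 = (-9 - 5)*50 = -14*50 = -700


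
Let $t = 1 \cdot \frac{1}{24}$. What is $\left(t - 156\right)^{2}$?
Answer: $\frac{14010049}{576} \approx 24323.0$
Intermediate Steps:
$t = \frac{1}{24}$ ($t = 1 \cdot \frac{1}{24} = \frac{1}{24} \approx 0.041667$)
$\left(t - 156\right)^{2} = \left(\frac{1}{24} - 156\right)^{2} = \left(- \frac{3743}{24}\right)^{2} = \frac{14010049}{576}$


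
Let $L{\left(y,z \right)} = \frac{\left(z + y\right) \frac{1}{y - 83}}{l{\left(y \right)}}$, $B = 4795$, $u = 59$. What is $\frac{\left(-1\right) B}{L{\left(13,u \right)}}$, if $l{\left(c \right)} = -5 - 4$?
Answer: $- \frac{167825}{4} \approx -41956.0$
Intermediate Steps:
$l{\left(c \right)} = -9$ ($l{\left(c \right)} = -5 - 4 = -9$)
$L{\left(y,z \right)} = - \frac{y + z}{9 \left(-83 + y\right)}$ ($L{\left(y,z \right)} = \frac{\left(z + y\right) \frac{1}{y - 83}}{-9} = \frac{y + z}{-83 + y} \left(- \frac{1}{9}\right) = - \frac{y + z}{9 \left(-83 + y\right)}$)
$\frac{\left(-1\right) B}{L{\left(13,u \right)}} = \frac{\left(-1\right) 4795}{\frac{1}{9} \frac{1}{-83 + 13} \left(\left(-1\right) 13 - 59\right)} = - \frac{4795}{\frac{1}{9} \frac{1}{-70} \left(-13 - 59\right)} = - \frac{4795}{\frac{1}{9} \left(- \frac{1}{70}\right) \left(-72\right)} = - \frac{4795}{\frac{4}{35}} = \left(-4795\right) \frac{35}{4} = - \frac{167825}{4}$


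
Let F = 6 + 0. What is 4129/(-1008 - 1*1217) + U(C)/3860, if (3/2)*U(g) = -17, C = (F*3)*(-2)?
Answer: -4788947/2576550 ≈ -1.8587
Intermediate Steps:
F = 6
C = -36 (C = (6*3)*(-2) = 18*(-2) = -36)
U(g) = -34/3 (U(g) = (2/3)*(-17) = -34/3)
4129/(-1008 - 1*1217) + U(C)/3860 = 4129/(-1008 - 1*1217) - 34/3/3860 = 4129/(-1008 - 1217) - 34/3*1/3860 = 4129/(-2225) - 17/5790 = 4129*(-1/2225) - 17/5790 = -4129/2225 - 17/5790 = -4788947/2576550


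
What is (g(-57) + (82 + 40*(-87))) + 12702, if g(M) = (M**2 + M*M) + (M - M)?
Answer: 15802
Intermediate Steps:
g(M) = 2*M**2 (g(M) = (M**2 + M**2) + 0 = 2*M**2 + 0 = 2*M**2)
(g(-57) + (82 + 40*(-87))) + 12702 = (2*(-57)**2 + (82 + 40*(-87))) + 12702 = (2*3249 + (82 - 3480)) + 12702 = (6498 - 3398) + 12702 = 3100 + 12702 = 15802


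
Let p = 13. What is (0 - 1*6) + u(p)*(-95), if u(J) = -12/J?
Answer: 1062/13 ≈ 81.692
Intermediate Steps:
(0 - 1*6) + u(p)*(-95) = (0 - 1*6) - 12/13*(-95) = (0 - 6) - 12*1/13*(-95) = -6 - 12/13*(-95) = -6 + 1140/13 = 1062/13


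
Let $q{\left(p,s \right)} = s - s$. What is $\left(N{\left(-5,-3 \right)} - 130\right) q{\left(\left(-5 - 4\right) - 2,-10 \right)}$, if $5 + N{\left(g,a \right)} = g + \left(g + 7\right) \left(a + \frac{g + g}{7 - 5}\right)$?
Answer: $0$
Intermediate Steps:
$N{\left(g,a \right)} = -5 + g + \left(7 + g\right) \left(a + g\right)$ ($N{\left(g,a \right)} = -5 + \left(g + \left(g + 7\right) \left(a + \frac{g + g}{7 - 5}\right)\right) = -5 + \left(g + \left(7 + g\right) \left(a + \frac{2 g}{2}\right)\right) = -5 + \left(g + \left(7 + g\right) \left(a + 2 g \frac{1}{2}\right)\right) = -5 + \left(g + \left(7 + g\right) \left(a + g\right)\right) = -5 + g + \left(7 + g\right) \left(a + g\right)$)
$q{\left(p,s \right)} = 0$
$\left(N{\left(-5,-3 \right)} - 130\right) q{\left(\left(-5 - 4\right) - 2,-10 \right)} = \left(\left(-5 + \left(-5\right)^{2} + 7 \left(-3\right) + 8 \left(-5\right) - -15\right) - 130\right) 0 = \left(\left(-5 + 25 - 21 - 40 + 15\right) - 130\right) 0 = \left(-26 - 130\right) 0 = \left(-156\right) 0 = 0$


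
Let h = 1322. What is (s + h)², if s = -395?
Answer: 859329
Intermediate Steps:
(s + h)² = (-395 + 1322)² = 927² = 859329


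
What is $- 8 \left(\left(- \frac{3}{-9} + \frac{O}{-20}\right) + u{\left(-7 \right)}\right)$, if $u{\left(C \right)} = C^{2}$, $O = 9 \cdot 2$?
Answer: $- \frac{5812}{15} \approx -387.47$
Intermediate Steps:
$O = 18$
$- 8 \left(\left(- \frac{3}{-9} + \frac{O}{-20}\right) + u{\left(-7 \right)}\right) = - 8 \left(\left(- \frac{3}{-9} + \frac{18}{-20}\right) + \left(-7\right)^{2}\right) = - 8 \left(\left(\left(-3\right) \left(- \frac{1}{9}\right) + 18 \left(- \frac{1}{20}\right)\right) + 49\right) = - 8 \left(\left(\frac{1}{3} - \frac{9}{10}\right) + 49\right) = - 8 \left(- \frac{17}{30} + 49\right) = \left(-8\right) \frac{1453}{30} = - \frac{5812}{15}$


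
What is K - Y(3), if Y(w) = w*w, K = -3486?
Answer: -3495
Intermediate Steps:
Y(w) = w²
K - Y(3) = -3486 - 1*3² = -3486 - 1*9 = -3486 - 9 = -3495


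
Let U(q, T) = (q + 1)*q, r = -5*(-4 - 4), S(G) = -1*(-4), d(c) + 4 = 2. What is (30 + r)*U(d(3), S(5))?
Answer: 140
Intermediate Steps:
d(c) = -2 (d(c) = -4 + 2 = -2)
S(G) = 4
r = 40 (r = -5*(-8) = 40)
U(q, T) = q*(1 + q) (U(q, T) = (1 + q)*q = q*(1 + q))
(30 + r)*U(d(3), S(5)) = (30 + 40)*(-2*(1 - 2)) = 70*(-2*(-1)) = 70*2 = 140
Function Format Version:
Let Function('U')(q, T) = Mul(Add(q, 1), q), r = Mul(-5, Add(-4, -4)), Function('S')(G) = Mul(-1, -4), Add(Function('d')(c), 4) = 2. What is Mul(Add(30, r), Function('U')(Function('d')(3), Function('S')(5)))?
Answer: 140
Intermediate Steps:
Function('d')(c) = -2 (Function('d')(c) = Add(-4, 2) = -2)
Function('S')(G) = 4
r = 40 (r = Mul(-5, -8) = 40)
Function('U')(q, T) = Mul(q, Add(1, q)) (Function('U')(q, T) = Mul(Add(1, q), q) = Mul(q, Add(1, q)))
Mul(Add(30, r), Function('U')(Function('d')(3), Function('S')(5))) = Mul(Add(30, 40), Mul(-2, Add(1, -2))) = Mul(70, Mul(-2, -1)) = Mul(70, 2) = 140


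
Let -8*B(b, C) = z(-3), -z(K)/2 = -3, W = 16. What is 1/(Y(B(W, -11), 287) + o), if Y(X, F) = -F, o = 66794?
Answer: 1/66507 ≈ 1.5036e-5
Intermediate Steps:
z(K) = 6 (z(K) = -2*(-3) = 6)
B(b, C) = -3/4 (B(b, C) = -1/8*6 = -3/4)
1/(Y(B(W, -11), 287) + o) = 1/(-1*287 + 66794) = 1/(-287 + 66794) = 1/66507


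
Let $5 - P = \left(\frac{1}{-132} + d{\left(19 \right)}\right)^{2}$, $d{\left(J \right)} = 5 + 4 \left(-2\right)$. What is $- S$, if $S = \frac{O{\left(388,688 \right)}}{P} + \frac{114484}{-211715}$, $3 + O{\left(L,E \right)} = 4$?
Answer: $\frac{11758784836}{14923578635} \approx 0.78793$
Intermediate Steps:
$d{\left(J \right)} = -3$ ($d{\left(J \right)} = 5 - 8 = -3$)
$P = - \frac{70489}{17424}$ ($P = 5 - \left(\frac{1}{-132} - 3\right)^{2} = 5 - \left(- \frac{1}{132} - 3\right)^{2} = 5 - \left(- \frac{397}{132}\right)^{2} = 5 - \frac{157609}{17424} = - \frac{70489}{17424} \approx -4.0455$)
$O{\left(L,E \right)} = 1$ ($O{\left(L,E \right)} = -3 + 4 = 1$)
$S = - \frac{11758784836}{14923578635}$ ($S = 1 \frac{1}{- \frac{70489}{17424}} + \frac{114484}{-211715} = 1 \left(- \frac{17424}{70489}\right) + 114484 \left(- \frac{1}{211715}\right) = - \frac{17424}{70489} - \frac{114484}{211715} = - \frac{11758784836}{14923578635} \approx -0.78793$)
$- S = \left(-1\right) \left(- \frac{11758784836}{14923578635}\right) = \frac{11758784836}{14923578635}$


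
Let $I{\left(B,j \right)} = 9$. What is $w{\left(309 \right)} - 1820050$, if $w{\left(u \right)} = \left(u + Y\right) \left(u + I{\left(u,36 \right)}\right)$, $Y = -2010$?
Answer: $-2360968$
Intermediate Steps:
$w{\left(u \right)} = \left(-2010 + u\right) \left(9 + u\right)$ ($w{\left(u \right)} = \left(u - 2010\right) \left(u + 9\right) = \left(-2010 + u\right) \left(9 + u\right)$)
$w{\left(309 \right)} - 1820050 = \left(-18090 + 309^{2} - 618309\right) - 1820050 = \left(-18090 + 95481 - 618309\right) - 1820050 = -540918 - 1820050 = -2360968$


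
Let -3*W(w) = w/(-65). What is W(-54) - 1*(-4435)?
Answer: 288257/65 ≈ 4434.7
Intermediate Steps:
W(w) = w/195 (W(w) = -w/(3*(-65)) = -w*(-1)/(3*65) = -(-1)*w/195 = w/195)
W(-54) - 1*(-4435) = (1/195)*(-54) - 1*(-4435) = -18/65 + 4435 = 288257/65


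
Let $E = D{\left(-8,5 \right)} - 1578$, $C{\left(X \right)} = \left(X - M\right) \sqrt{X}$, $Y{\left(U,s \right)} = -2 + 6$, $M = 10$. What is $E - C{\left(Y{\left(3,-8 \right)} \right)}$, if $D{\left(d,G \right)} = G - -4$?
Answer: $-1557$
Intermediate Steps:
$D{\left(d,G \right)} = 4 + G$ ($D{\left(d,G \right)} = G + 4 = 4 + G$)
$Y{\left(U,s \right)} = 4$
$C{\left(X \right)} = \sqrt{X} \left(-10 + X\right)$ ($C{\left(X \right)} = \left(X - 10\right) \sqrt{X} = \left(-10 + X\right) \sqrt{X} = \sqrt{X} \left(-10 + X\right)$)
$E = -1569$ ($E = \left(4 + 5\right) - 1578 = 9 - 1578 = -1569$)
$E - C{\left(Y{\left(3,-8 \right)} \right)} = -1569 - \sqrt{4} \left(-10 + 4\right) = -1569 - 2 \left(-6\right) = -1569 - -12 = -1569 + 12 = -1557$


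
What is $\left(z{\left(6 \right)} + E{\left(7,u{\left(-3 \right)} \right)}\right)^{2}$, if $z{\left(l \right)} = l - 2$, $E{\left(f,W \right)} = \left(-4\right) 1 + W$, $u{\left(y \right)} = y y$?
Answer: $81$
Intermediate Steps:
$u{\left(y \right)} = y^{2}$
$E{\left(f,W \right)} = -4 + W$
$z{\left(l \right)} = -2 + l$
$\left(z{\left(6 \right)} + E{\left(7,u{\left(-3 \right)} \right)}\right)^{2} = \left(\left(-2 + 6\right) - \left(4 - \left(-3\right)^{2}\right)\right)^{2} = \left(4 + \left(-4 + 9\right)\right)^{2} = \left(4 + 5\right)^{2} = 9^{2} = 81$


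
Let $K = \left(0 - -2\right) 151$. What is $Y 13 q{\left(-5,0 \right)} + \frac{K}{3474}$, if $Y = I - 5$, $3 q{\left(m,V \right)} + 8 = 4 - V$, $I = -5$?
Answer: $\frac{301231}{1737} \approx 173.42$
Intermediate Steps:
$q{\left(m,V \right)} = - \frac{4}{3} - \frac{V}{3}$ ($q{\left(m,V \right)} = - \frac{8}{3} + \frac{4 - V}{3} = - \frac{8}{3} - \left(- \frac{4}{3} + \frac{V}{3}\right) = - \frac{4}{3} - \frac{V}{3}$)
$Y = -10$ ($Y = -5 - 5 = -10$)
$K = 302$ ($K = \left(0 + 2\right) 151 = 2 \cdot 151 = 302$)
$Y 13 q{\left(-5,0 \right)} + \frac{K}{3474} = \left(-10\right) 13 \left(- \frac{4}{3} - 0\right) + \frac{302}{3474} = - 130 \left(- \frac{4}{3} + 0\right) + 302 \cdot \frac{1}{3474} = \left(-130\right) \left(- \frac{4}{3}\right) + \frac{151}{1737} = \frac{520}{3} + \frac{151}{1737} = \frac{301231}{1737}$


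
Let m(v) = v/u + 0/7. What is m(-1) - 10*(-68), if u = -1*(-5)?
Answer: 3399/5 ≈ 679.80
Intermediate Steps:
u = 5
m(v) = v/5 (m(v) = v/5 + 0/7 = v*(⅕) + 0*(⅐) = v/5 + 0 = v/5)
m(-1) - 10*(-68) = (⅕)*(-1) - 10*(-68) = -⅕ + 680 = 3399/5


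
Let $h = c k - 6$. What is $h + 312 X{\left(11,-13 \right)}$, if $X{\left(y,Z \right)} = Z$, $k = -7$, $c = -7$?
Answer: $-4013$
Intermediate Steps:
$h = 43$ ($h = \left(-7\right) \left(-7\right) - 6 = 49 - 6 = 43$)
$h + 312 X{\left(11,-13 \right)} = 43 + 312 \left(-13\right) = 43 - 4056 = -4013$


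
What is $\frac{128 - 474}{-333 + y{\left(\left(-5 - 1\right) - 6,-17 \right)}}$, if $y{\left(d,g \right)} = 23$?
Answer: $\frac{173}{155} \approx 1.1161$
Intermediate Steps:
$\frac{128 - 474}{-333 + y{\left(\left(-5 - 1\right) - 6,-17 \right)}} = \frac{128 - 474}{-333 + 23} = - \frac{346}{-310} = \left(-346\right) \left(- \frac{1}{310}\right) = \frac{173}{155}$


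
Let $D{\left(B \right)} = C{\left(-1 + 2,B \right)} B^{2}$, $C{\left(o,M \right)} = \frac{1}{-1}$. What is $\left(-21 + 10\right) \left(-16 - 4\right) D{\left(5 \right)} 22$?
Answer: $-121000$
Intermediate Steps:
$C{\left(o,M \right)} = -1$
$D{\left(B \right)} = - B^{2}$
$\left(-21 + 10\right) \left(-16 - 4\right) D{\left(5 \right)} 22 = \left(-21 + 10\right) \left(-16 - 4\right) \left(- 5^{2}\right) 22 = \left(-11\right) \left(-20\right) \left(\left(-1\right) 25\right) 22 = 220 \left(-25\right) 22 = \left(-5500\right) 22 = -121000$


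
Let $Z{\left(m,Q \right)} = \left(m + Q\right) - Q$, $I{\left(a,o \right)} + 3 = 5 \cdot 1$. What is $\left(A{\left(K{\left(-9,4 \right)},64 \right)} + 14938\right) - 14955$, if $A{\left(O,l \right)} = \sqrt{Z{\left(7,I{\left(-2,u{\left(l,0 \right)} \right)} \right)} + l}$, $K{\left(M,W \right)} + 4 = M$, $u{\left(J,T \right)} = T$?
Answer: $-17 + \sqrt{71} \approx -8.5739$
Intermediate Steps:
$I{\left(a,o \right)} = 2$ ($I{\left(a,o \right)} = -3 + 5 \cdot 1 = -3 + 5 = 2$)
$K{\left(M,W \right)} = -4 + M$
$Z{\left(m,Q \right)} = m$ ($Z{\left(m,Q \right)} = \left(Q + m\right) - Q = m$)
$A{\left(O,l \right)} = \sqrt{7 + l}$
$\left(A{\left(K{\left(-9,4 \right)},64 \right)} + 14938\right) - 14955 = \left(\sqrt{7 + 64} + 14938\right) - 14955 = \left(\sqrt{71} + 14938\right) - 14955 = \left(14938 + \sqrt{71}\right) - 14955 = -17 + \sqrt{71}$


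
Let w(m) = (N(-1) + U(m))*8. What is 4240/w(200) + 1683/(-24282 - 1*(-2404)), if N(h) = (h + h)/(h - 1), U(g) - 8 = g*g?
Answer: -55739807/875316902 ≈ -0.063680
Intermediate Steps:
U(g) = 8 + g**2 (U(g) = 8 + g*g = 8 + g**2)
N(h) = 2*h/(-1 + h) (N(h) = (2*h)/(-1 + h) = 2*h/(-1 + h))
w(m) = 72 + 8*m**2 (w(m) = (2*(-1)/(-1 - 1) + (8 + m**2))*8 = (2*(-1)/(-2) + (8 + m**2))*8 = (2*(-1)*(-1/2) + (8 + m**2))*8 = (1 + (8 + m**2))*8 = (9 + m**2)*8 = 72 + 8*m**2)
4240/w(200) + 1683/(-24282 - 1*(-2404)) = 4240/(72 + 8*200**2) + 1683/(-24282 - 1*(-2404)) = 4240/(72 + 8*40000) + 1683/(-24282 + 2404) = 4240/(72 + 320000) + 1683/(-21878) = 4240/320072 + 1683*(-1/21878) = 4240*(1/320072) - 1683/21878 = 530/40009 - 1683/21878 = -55739807/875316902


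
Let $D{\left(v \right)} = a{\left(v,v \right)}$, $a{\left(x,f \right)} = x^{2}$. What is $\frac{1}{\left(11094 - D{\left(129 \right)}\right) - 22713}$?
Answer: $- \frac{1}{28260} \approx -3.5386 \cdot 10^{-5}$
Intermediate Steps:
$D{\left(v \right)} = v^{2}$
$\frac{1}{\left(11094 - D{\left(129 \right)}\right) - 22713} = \frac{1}{\left(11094 - 129^{2}\right) - 22713} = \frac{1}{\left(11094 - 16641\right) - 22713} = \frac{1}{-5547 - 22713} = \frac{1}{-28260} = - \frac{1}{28260}$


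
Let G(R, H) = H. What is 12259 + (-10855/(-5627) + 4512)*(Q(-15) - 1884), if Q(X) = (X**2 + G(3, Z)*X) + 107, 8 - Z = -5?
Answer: -44304607220/5627 ≈ -7.8736e+6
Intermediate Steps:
Z = 13 (Z = 8 - 1*(-5) = 8 + 5 = 13)
Q(X) = 107 + X**2 + 13*X (Q(X) = (X**2 + 13*X) + 107 = 107 + X**2 + 13*X)
12259 + (-10855/(-5627) + 4512)*(Q(-15) - 1884) = 12259 + (-10855/(-5627) + 4512)*((107 + (-15)**2 + 13*(-15)) - 1884) = 12259 + (-10855*(-1/5627) + 4512)*((107 + 225 - 195) - 1884) = 12259 + (10855/5627 + 4512)*(137 - 1884) = 12259 + (25399879/5627)*(-1747) = 12259 - 44373588613/5627 = -44304607220/5627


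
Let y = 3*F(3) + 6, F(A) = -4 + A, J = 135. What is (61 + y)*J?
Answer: 8640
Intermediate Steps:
y = 3 (y = 3*(-4 + 3) + 6 = 3*(-1) + 6 = -3 + 6 = 3)
(61 + y)*J = (61 + 3)*135 = 64*135 = 8640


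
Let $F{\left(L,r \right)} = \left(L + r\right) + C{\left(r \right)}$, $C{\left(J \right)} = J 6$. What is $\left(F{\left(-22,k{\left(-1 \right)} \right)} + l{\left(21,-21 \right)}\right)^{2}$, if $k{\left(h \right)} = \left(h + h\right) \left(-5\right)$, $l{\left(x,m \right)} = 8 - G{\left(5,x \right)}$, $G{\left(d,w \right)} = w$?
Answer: $1225$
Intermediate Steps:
$C{\left(J \right)} = 6 J$
$l{\left(x,m \right)} = 8 - x$
$k{\left(h \right)} = - 10 h$ ($k{\left(h \right)} = 2 h \left(-5\right) = - 10 h$)
$F{\left(L,r \right)} = L + 7 r$ ($F{\left(L,r \right)} = \left(L + r\right) + 6 r = L + 7 r$)
$\left(F{\left(-22,k{\left(-1 \right)} \right)} + l{\left(21,-21 \right)}\right)^{2} = \left(\left(-22 + 7 \left(\left(-10\right) \left(-1\right)\right)\right) + \left(8 - 21\right)\right)^{2} = \left(\left(-22 + 7 \cdot 10\right) + \left(8 - 21\right)\right)^{2} = \left(\left(-22 + 70\right) - 13\right)^{2} = \left(48 - 13\right)^{2} = 35^{2} = 1225$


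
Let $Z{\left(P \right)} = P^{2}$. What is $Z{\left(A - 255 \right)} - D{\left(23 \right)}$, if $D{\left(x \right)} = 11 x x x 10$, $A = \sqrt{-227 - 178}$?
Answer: $-1273750 - 4590 i \sqrt{5} \approx -1.2738 \cdot 10^{6} - 10264.0 i$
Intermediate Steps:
$A = 9 i \sqrt{5}$ ($A = \sqrt{-405} = 9 i \sqrt{5} \approx 20.125 i$)
$D{\left(x \right)} = 110 x^{3}$ ($D{\left(x \right)} = 11 x^{2} x 10 = 11 x^{3} \cdot 10 = 110 x^{3}$)
$Z{\left(A - 255 \right)} - D{\left(23 \right)} = \left(9 i \sqrt{5} - 255\right)^{2} - 110 \cdot 23^{3} = \left(9 i \sqrt{5} - 255\right)^{2} - 110 \cdot 12167 = \left(-255 + 9 i \sqrt{5}\right)^{2} - 1338370 = -1338370 + \left(-255 + 9 i \sqrt{5}\right)^{2}$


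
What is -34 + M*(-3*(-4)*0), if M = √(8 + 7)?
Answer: -34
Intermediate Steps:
M = √15 ≈ 3.8730
-34 + M*(-3*(-4)*0) = -34 + √15*(-3*(-4)*0) = -34 + √15*(12*0) = -34 + √15*0 = -34 + 0 = -34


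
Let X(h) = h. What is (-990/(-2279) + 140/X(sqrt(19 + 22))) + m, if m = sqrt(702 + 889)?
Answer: 990/2279 + sqrt(1591) + 140*sqrt(41)/41 ≈ 62.186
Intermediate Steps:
m = sqrt(1591) ≈ 39.887
(-990/(-2279) + 140/X(sqrt(19 + 22))) + m = (-990/(-2279) + 140/(sqrt(19 + 22))) + sqrt(1591) = (-990*(-1/2279) + 140/(sqrt(41))) + sqrt(1591) = (990/2279 + 140*(sqrt(41)/41)) + sqrt(1591) = (990/2279 + 140*sqrt(41)/41) + sqrt(1591) = 990/2279 + sqrt(1591) + 140*sqrt(41)/41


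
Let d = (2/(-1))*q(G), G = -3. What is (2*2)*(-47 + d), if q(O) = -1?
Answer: -180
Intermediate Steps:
d = 2 (d = (2/(-1))*(-1) = (2*(-1))*(-1) = -2*(-1) = 2)
(2*2)*(-47 + d) = (2*2)*(-47 + 2) = 4*(-45) = -180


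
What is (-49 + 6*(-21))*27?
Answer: -4725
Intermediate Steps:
(-49 + 6*(-21))*27 = (-49 - 126)*27 = -175*27 = -4725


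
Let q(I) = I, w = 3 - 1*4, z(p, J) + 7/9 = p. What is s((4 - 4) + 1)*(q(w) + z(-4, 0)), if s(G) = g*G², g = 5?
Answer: -260/9 ≈ -28.889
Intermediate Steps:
z(p, J) = -7/9 + p
w = -1 (w = 3 - 4 = -1)
s(G) = 5*G²
s((4 - 4) + 1)*(q(w) + z(-4, 0)) = (5*((4 - 4) + 1)²)*(-1 + (-7/9 - 4)) = (5*(0 + 1)²)*(-1 - 43/9) = (5*1²)*(-52/9) = (5*1)*(-52/9) = 5*(-52/9) = -260/9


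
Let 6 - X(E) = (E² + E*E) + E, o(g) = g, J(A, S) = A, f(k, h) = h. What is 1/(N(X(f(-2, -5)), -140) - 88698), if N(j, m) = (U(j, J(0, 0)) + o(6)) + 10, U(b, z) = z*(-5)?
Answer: -1/88682 ≈ -1.1276e-5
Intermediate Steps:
X(E) = 6 - E - 2*E² (X(E) = 6 - ((E² + E*E) + E) = 6 - ((E² + E²) + E) = 6 - (2*E² + E) = 6 - (E + 2*E²) = 6 + (-E - 2*E²) = 6 - E - 2*E²)
U(b, z) = -5*z
N(j, m) = 16 (N(j, m) = (-5*0 + 6) + 10 = (0 + 6) + 10 = 6 + 10 = 16)
1/(N(X(f(-2, -5)), -140) - 88698) = 1/(16 - 88698) = 1/(-88682) = -1/88682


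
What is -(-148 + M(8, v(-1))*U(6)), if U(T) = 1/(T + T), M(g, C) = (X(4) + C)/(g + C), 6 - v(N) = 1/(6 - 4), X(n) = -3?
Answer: 47947/324 ≈ 147.98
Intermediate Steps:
v(N) = 11/2 (v(N) = 6 - 1/(6 - 4) = 6 - 1/2 = 11/2)
M(g, C) = (-3 + C)/(C + g) (M(g, C) = (-3 + C)/(g + C) = (-3 + C)/(C + g))
U(T) = 1/(2*T)
-(-148 + M(8, v(-1))*U(6)) = -(-148 + ((-3 + 11/2)/(11/2 + 8))*((1/2)/6)) = -(-148 + ((5/2)/(27/2))*((1/2)*(1/6))) = -(-148 + ((2/27)*(5/2))*(1/12)) = -(-148 + (5/27)*(1/12)) = -(-148 + 5/324) = -1*(-47947/324) = 47947/324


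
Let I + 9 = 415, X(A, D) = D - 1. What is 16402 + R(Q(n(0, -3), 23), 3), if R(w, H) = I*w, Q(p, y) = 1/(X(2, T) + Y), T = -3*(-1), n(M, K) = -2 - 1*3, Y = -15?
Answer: 212820/13 ≈ 16371.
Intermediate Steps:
n(M, K) = -5 (n(M, K) = -2 - 3 = -5)
T = 3
X(A, D) = -1 + D
I = 406 (I = -9 + 415 = 406)
Q(p, y) = -1/13 (Q(p, y) = 1/((-1 + 3) - 15) = 1/(2 - 15) = 1/(-13) = -1/13)
R(w, H) = 406*w
16402 + R(Q(n(0, -3), 23), 3) = 16402 + 406*(-1/13) = 16402 - 406/13 = 212820/13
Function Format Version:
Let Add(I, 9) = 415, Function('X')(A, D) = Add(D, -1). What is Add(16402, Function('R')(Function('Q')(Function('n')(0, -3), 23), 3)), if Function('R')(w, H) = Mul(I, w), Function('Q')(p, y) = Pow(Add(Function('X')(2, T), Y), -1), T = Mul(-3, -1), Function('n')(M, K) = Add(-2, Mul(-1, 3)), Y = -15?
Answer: Rational(212820, 13) ≈ 16371.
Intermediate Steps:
Function('n')(M, K) = -5 (Function('n')(M, K) = Add(-2, -3) = -5)
T = 3
Function('X')(A, D) = Add(-1, D)
I = 406 (I = Add(-9, 415) = 406)
Function('Q')(p, y) = Rational(-1, 13) (Function('Q')(p, y) = Pow(Add(Add(-1, 3), -15), -1) = Pow(Add(2, -15), -1) = Pow(-13, -1) = Rational(-1, 13))
Function('R')(w, H) = Mul(406, w)
Add(16402, Function('R')(Function('Q')(Function('n')(0, -3), 23), 3)) = Add(16402, Mul(406, Rational(-1, 13))) = Add(16402, Rational(-406, 13)) = Rational(212820, 13)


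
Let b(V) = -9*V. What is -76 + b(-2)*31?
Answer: 482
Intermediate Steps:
-76 + b(-2)*31 = -76 - 9*(-2)*31 = -76 + 18*31 = -76 + 558 = 482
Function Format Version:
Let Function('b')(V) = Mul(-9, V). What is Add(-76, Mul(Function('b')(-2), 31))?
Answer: 482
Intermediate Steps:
Add(-76, Mul(Function('b')(-2), 31)) = Add(-76, Mul(Mul(-9, -2), 31)) = Add(-76, Mul(18, 31)) = Add(-76, 558) = 482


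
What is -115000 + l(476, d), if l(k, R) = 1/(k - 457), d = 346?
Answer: -2184999/19 ≈ -1.1500e+5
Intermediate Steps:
l(k, R) = 1/(-457 + k)
-115000 + l(476, d) = -115000 + 1/(-457 + 476) = -115000 + 1/19 = -2184999/19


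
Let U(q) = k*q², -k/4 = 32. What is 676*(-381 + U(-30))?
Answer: -78132756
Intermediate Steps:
k = -128 (k = -4*32 = -128)
U(q) = -128*q²
676*(-381 + U(-30)) = 676*(-381 - 128*(-30)²) = 676*(-381 - 128*900) = 676*(-381 - 115200) = 676*(-115581) = -78132756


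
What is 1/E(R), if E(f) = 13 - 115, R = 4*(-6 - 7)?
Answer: -1/102 ≈ -0.0098039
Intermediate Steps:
R = -52 (R = 4*(-13) = -52)
E(f) = -102
1/E(R) = 1/(-102) = -1/102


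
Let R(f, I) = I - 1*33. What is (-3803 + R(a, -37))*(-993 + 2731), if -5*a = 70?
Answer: -6731274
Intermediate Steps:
a = -14 (a = -⅕*70 = -14)
R(f, I) = -33 + I (R(f, I) = I - 33 = -33 + I)
(-3803 + R(a, -37))*(-993 + 2731) = (-3803 + (-33 - 37))*(-993 + 2731) = (-3803 - 70)*1738 = -3873*1738 = -6731274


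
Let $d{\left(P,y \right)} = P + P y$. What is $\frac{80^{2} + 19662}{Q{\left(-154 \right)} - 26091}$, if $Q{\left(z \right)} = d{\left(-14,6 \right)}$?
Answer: $- \frac{26062}{26189} \approx -0.99515$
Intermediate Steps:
$Q{\left(z \right)} = -98$ ($Q{\left(z \right)} = - 14 \left(1 + 6\right) = \left(-14\right) 7 = -98$)
$\frac{80^{2} + 19662}{Q{\left(-154 \right)} - 26091} = \frac{80^{2} + 19662}{-98 - 26091} = \frac{6400 + 19662}{-26189} = 26062 \left(- \frac{1}{26189}\right) = - \frac{26062}{26189}$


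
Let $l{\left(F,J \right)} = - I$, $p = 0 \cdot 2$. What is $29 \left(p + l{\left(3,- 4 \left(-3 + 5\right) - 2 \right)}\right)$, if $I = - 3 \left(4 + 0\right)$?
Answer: $348$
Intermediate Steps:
$p = 0$
$I = -12$ ($I = \left(-3\right) 4 = -12$)
$l{\left(F,J \right)} = 12$ ($l{\left(F,J \right)} = \left(-1\right) \left(-12\right) = 12$)
$29 \left(p + l{\left(3,- 4 \left(-3 + 5\right) - 2 \right)}\right) = 29 \left(0 + 12\right) = 29 \cdot 12 = 348$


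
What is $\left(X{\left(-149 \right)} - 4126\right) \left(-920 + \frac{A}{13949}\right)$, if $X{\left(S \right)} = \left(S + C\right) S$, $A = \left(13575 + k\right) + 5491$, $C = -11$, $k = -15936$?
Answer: $- \frac{252929634300}{13949} \approx -1.8132 \cdot 10^{7}$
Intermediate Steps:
$A = 3130$ ($A = \left(13575 - 15936\right) + 5491 = -2361 + 5491 = 3130$)
$X{\left(S \right)} = S \left(-11 + S\right)$ ($X{\left(S \right)} = \left(S - 11\right) S = \left(-11 + S\right) S = S \left(-11 + S\right)$)
$\left(X{\left(-149 \right)} - 4126\right) \left(-920 + \frac{A}{13949}\right) = \left(- 149 \left(-11 - 149\right) - 4126\right) \left(-920 + \frac{3130}{13949}\right) = \left(\left(-149\right) \left(-160\right) - 4126\right) \left(-920 + 3130 \cdot \frac{1}{13949}\right) = \left(23840 - 4126\right) \left(-920 + \frac{3130}{13949}\right) = 19714 \left(- \frac{12829950}{13949}\right) = - \frac{252929634300}{13949}$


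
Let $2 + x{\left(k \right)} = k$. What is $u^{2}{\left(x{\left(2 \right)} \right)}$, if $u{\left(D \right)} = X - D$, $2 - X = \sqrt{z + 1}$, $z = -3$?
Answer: $\left(2 - i \sqrt{2}\right)^{2} \approx 2.0 - 5.6569 i$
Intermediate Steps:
$x{\left(k \right)} = -2 + k$
$X = 2 - i \sqrt{2}$ ($X = 2 - \sqrt{-3 + 1} = 2 - \sqrt{-2} = 2 - i \sqrt{2} \approx 2.0 - 1.4142 i$)
$u{\left(D \right)} = 2 - D - i \sqrt{2}$ ($u{\left(D \right)} = \left(2 - i \sqrt{2}\right) - D = 2 - D - i \sqrt{2}$)
$u^{2}{\left(x{\left(2 \right)} \right)} = \left(2 - \left(-2 + 2\right) - i \sqrt{2}\right)^{2} = \left(2 - 0 - i \sqrt{2}\right)^{2} = \left(2 + 0 - i \sqrt{2}\right)^{2} = \left(2 - i \sqrt{2}\right)^{2}$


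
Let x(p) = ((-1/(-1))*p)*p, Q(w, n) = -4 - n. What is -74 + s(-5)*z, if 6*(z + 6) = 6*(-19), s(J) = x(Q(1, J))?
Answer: -99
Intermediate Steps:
x(p) = p² (x(p) = ((-1*(-1))*p)*p = (1*p)*p = p*p = p²)
s(J) = (-4 - J)²
z = -25 (z = -6 + (6*(-19))/6 = -6 + (⅙)*(-114) = -6 - 19 = -25)
-74 + s(-5)*z = -74 + (4 - 5)²*(-25) = -74 + (-1)²*(-25) = -74 + 1*(-25) = -74 - 25 = -99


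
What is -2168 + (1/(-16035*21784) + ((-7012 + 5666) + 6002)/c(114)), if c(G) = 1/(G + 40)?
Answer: 249703804472639/349306440 ≈ 7.1486e+5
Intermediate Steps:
c(G) = 1/(40 + G)
-2168 + (1/(-16035*21784) + ((-7012 + 5666) + 6002)/c(114)) = -2168 + (1/(-16035*21784) + ((-7012 + 5666) + 6002)/(1/(40 + 114))) = -2168 + (-1/16035*1/21784 + (-1346 + 6002)/(1/154)) = -2168 + (-1/349306440 + 4656/(1/154)) = -2168 + (-1/349306440 + 4656*154) = -2168 + (-1/349306440 + 717024) = -2168 + 250461100834559/349306440 = 249703804472639/349306440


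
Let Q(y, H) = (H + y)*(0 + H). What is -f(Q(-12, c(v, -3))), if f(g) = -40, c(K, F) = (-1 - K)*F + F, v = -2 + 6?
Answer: 40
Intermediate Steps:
v = 4
c(K, F) = F + F*(-1 - K) (c(K, F) = F*(-1 - K) + F = F + F*(-1 - K))
Q(y, H) = H*(H + y) (Q(y, H) = (H + y)*H = H*(H + y))
-f(Q(-12, c(v, -3))) = -1*(-40) = 40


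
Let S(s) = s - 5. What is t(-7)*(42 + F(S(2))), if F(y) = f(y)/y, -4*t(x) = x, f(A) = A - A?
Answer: 147/2 ≈ 73.500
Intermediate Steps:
S(s) = -5 + s
f(A) = 0
t(x) = -x/4
F(y) = 0 (F(y) = 0/y = 0)
t(-7)*(42 + F(S(2))) = (-¼*(-7))*(42 + 0) = (7/4)*42 = 147/2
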